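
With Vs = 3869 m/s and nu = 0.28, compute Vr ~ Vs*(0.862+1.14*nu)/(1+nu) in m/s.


Numerator factor = 0.862 + 1.14*0.28 = 1.1812
Denominator = 1 + 0.28 = 1.28
Vr = 3869 * 1.1812 / 1.28 = 3570.36 m/s

3570.36


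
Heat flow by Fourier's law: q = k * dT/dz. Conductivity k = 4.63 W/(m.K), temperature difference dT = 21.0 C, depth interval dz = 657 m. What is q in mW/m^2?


q = k * dT / dz * 1000
= 4.63 * 21.0 / 657 * 1000
= 0.147991 * 1000
= 147.9909 mW/m^2

147.9909


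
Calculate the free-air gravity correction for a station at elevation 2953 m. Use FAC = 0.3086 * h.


FAC = 0.3086 * h
= 0.3086 * 2953
= 911.2958 mGal

911.2958


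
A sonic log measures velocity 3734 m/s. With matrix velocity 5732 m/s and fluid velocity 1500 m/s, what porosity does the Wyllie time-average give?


1/V - 1/Vm = 1/3734 - 1/5732 = 9.335e-05
1/Vf - 1/Vm = 1/1500 - 1/5732 = 0.00049221
phi = 9.335e-05 / 0.00049221 = 0.1897

0.1897


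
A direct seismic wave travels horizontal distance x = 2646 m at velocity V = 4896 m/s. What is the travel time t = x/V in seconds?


t = x / V
= 2646 / 4896
= 0.5404 s

0.5404


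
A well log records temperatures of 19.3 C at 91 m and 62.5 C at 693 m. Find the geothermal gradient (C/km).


dT = 62.5 - 19.3 = 43.2 C
dz = 693 - 91 = 602 m
gradient = dT/dz * 1000 = 43.2/602 * 1000 = 71.7608 C/km

71.7608


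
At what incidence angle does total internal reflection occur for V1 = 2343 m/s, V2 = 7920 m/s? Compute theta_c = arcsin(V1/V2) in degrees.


V1/V2 = 2343/7920 = 0.295833
theta_c = arcsin(0.295833) = 17.2075 degrees

17.2075


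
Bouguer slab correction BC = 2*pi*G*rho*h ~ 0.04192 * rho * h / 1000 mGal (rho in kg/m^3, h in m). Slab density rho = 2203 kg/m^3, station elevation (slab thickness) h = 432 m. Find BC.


BC = 0.04192 * rho * h / 1000
= 0.04192 * 2203 * 432 / 1000
= 39.8951 mGal

39.8951


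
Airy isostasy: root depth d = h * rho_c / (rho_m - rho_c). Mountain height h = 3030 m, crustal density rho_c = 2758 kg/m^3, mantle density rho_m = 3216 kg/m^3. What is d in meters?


rho_m - rho_c = 3216 - 2758 = 458
d = 3030 * 2758 / 458
= 8356740 / 458
= 18246.16 m

18246.16


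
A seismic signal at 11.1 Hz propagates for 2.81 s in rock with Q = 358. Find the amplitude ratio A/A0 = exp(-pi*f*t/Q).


pi*f*t/Q = pi*11.1*2.81/358 = 0.273713
A/A0 = exp(-0.273713) = 0.76055

0.76055


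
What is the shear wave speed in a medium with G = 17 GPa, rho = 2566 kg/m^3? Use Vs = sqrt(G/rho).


Convert G to Pa: G = 17e9 Pa
Compute G/rho = 17e9 / 2566 = 6625097.4279
Vs = sqrt(6625097.4279) = 2573.93 m/s

2573.93


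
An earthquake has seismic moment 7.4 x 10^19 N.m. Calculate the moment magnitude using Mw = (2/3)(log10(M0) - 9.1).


log10(M0) = log10(7.4 x 10^19) = 19.8692
Mw = 2/3 * (19.8692 - 9.1)
= 2/3 * 10.7692
= 7.18

7.18


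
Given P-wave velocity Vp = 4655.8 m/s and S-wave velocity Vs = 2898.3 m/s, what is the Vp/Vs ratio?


Vp/Vs = 4655.8 / 2898.3
= 1.6064

1.6064


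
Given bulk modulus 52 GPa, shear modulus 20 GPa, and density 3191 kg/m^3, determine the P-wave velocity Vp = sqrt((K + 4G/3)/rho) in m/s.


First compute the effective modulus:
K + 4G/3 = 52e9 + 4*20e9/3 = 78666666666.67 Pa
Then divide by density:
78666666666.67 / 3191 = 24652668.9648 Pa/(kg/m^3)
Take the square root:
Vp = sqrt(24652668.9648) = 4965.15 m/s

4965.15


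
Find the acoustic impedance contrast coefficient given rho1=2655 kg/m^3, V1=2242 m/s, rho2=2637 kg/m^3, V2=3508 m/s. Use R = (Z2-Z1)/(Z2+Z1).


Z1 = 2655 * 2242 = 5952510
Z2 = 2637 * 3508 = 9250596
R = (9250596 - 5952510) / (9250596 + 5952510) = 3298086 / 15203106 = 0.2169

0.2169


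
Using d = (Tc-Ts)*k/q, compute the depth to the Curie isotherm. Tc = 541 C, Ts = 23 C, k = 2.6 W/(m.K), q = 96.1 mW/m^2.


T_Curie - T_surf = 541 - 23 = 518 C
Convert q to W/m^2: 96.1 mW/m^2 = 0.0961 W/m^2
d = 518 * 2.6 / 0.0961 = 14014.57 m

14014.57


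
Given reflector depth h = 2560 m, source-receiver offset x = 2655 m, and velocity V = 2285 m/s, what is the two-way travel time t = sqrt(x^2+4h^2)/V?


x^2 + 4h^2 = 2655^2 + 4*2560^2 = 7049025 + 26214400 = 33263425
sqrt(33263425) = 5767.4453
t = 5767.4453 / 2285 = 2.524 s

2.524


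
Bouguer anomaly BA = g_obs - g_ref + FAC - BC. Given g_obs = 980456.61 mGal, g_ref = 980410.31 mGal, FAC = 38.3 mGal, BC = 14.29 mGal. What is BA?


BA = g_obs - g_ref + FAC - BC
= 980456.61 - 980410.31 + 38.3 - 14.29
= 70.31 mGal

70.31


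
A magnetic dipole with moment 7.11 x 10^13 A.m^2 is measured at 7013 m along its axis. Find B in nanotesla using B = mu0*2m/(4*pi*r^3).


m = 7.11 x 10^13 = 71100000000000 A.m^2
2m = 142200000000000 A.m^2
r^3 = 7013^3 = 344914551197
B = (4pi*10^-7) * 142200000000000 / (4*pi * 344914551197) * 1e9
= 178693790.136187 / 4334324080626.86 * 1e9
= 41227.6025 nT

41227.6025


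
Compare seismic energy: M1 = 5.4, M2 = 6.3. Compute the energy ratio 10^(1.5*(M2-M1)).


M2 - M1 = 6.3 - 5.4 = 0.9
1.5 * 0.9 = 1.35
ratio = 10^1.35 = 22.39

22.39


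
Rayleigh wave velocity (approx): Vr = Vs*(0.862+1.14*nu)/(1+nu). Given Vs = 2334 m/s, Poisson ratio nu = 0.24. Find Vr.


Numerator factor = 0.862 + 1.14*0.24 = 1.1356
Denominator = 1 + 0.24 = 1.24
Vr = 2334 * 1.1356 / 1.24 = 2137.49 m/s

2137.49


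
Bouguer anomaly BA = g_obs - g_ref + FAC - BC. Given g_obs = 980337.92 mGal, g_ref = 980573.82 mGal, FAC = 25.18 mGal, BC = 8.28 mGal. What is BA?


BA = g_obs - g_ref + FAC - BC
= 980337.92 - 980573.82 + 25.18 - 8.28
= -219.0 mGal

-219.0


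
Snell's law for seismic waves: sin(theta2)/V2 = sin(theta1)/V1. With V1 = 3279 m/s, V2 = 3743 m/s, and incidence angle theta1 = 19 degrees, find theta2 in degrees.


sin(theta1) = sin(19 deg) = 0.325568
sin(theta2) = V2/V1 * sin(theta1) = 3743/3279 * 0.325568 = 0.371638
theta2 = arcsin(0.371638) = 21.8167 degrees

21.8167


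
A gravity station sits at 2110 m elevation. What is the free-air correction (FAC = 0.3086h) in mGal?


FAC = 0.3086 * h
= 0.3086 * 2110
= 651.146 mGal

651.146


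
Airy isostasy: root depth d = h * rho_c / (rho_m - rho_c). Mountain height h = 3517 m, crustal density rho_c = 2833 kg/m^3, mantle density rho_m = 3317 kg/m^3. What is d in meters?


rho_m - rho_c = 3317 - 2833 = 484
d = 3517 * 2833 / 484
= 9963661 / 484
= 20586.08 m

20586.08


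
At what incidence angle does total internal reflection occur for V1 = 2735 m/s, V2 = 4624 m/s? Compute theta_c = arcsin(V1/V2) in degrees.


V1/V2 = 2735/4624 = 0.591479
theta_c = arcsin(0.591479) = 36.262 degrees

36.262


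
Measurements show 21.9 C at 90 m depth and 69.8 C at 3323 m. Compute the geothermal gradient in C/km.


dT = 69.8 - 21.9 = 47.9 C
dz = 3323 - 90 = 3233 m
gradient = dT/dz * 1000 = 47.9/3233 * 1000 = 14.816 C/km

14.816


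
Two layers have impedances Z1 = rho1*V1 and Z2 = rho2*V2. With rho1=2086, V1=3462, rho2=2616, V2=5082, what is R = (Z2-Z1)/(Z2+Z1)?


Z1 = 2086 * 3462 = 7221732
Z2 = 2616 * 5082 = 13294512
R = (13294512 - 7221732) / (13294512 + 7221732) = 6072780 / 20516244 = 0.296

0.296


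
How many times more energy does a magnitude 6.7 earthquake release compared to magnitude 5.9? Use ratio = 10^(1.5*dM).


M2 - M1 = 6.7 - 5.9 = 0.8
1.5 * 0.8 = 1.2
ratio = 10^1.2 = 15.85

15.85


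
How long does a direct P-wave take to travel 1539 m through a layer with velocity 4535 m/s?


t = x / V
= 1539 / 4535
= 0.3394 s

0.3394


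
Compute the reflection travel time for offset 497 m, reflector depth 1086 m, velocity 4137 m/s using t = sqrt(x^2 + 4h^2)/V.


x^2 + 4h^2 = 497^2 + 4*1086^2 = 247009 + 4717584 = 4964593
sqrt(4964593) = 2228.1367
t = 2228.1367 / 4137 = 0.5386 s

0.5386


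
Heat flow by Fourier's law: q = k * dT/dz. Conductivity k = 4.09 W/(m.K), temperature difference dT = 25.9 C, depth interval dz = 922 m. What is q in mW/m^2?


q = k * dT / dz * 1000
= 4.09 * 25.9 / 922 * 1000
= 0.114893 * 1000
= 114.8926 mW/m^2

114.8926


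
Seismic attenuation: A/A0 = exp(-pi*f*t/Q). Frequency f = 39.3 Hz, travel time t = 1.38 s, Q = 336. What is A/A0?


pi*f*t/Q = pi*39.3*1.38/336 = 0.507087
A/A0 = exp(-0.507087) = 0.602248

0.602248


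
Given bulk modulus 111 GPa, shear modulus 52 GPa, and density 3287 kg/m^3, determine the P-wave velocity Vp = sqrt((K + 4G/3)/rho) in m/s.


First compute the effective modulus:
K + 4G/3 = 111e9 + 4*52e9/3 = 180333333333.33 Pa
Then divide by density:
180333333333.33 / 3287 = 54862590.001 Pa/(kg/m^3)
Take the square root:
Vp = sqrt(54862590.001) = 7406.93 m/s

7406.93


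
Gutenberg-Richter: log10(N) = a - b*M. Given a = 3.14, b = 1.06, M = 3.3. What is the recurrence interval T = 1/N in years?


log10(N) = 3.14 - 1.06*3.3 = -0.358
N = 10^-0.358 = 0.438531
T = 1/N = 1/0.438531 = 2.2803 years

2.2803


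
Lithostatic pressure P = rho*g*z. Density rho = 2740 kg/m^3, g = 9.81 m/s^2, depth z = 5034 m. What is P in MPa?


P = rho * g * z / 1e6
= 2740 * 9.81 * 5034 / 1e6
= 135310899.6 / 1e6
= 135.3109 MPa

135.3109


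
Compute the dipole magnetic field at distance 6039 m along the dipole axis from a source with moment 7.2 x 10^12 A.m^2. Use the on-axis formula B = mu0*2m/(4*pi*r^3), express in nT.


m = 7.2 x 10^12 = 7200000000000 A.m^2
2m = 14400000000000 A.m^2
r^3 = 6039^3 = 220239437319
B = (4pi*10^-7) * 14400000000000 / (4*pi * 220239437319) * 1e9
= 18095573.684677 / 2767610393248.48 * 1e9
= 6538.3385 nT

6538.3385


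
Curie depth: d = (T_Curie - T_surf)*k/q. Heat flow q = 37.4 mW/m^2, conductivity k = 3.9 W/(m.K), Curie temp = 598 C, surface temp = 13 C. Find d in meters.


T_Curie - T_surf = 598 - 13 = 585 C
Convert q to W/m^2: 37.4 mW/m^2 = 0.0374 W/m^2
d = 585 * 3.9 / 0.0374 = 61002.67 m

61002.67


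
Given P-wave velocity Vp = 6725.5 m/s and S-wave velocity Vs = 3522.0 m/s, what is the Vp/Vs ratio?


Vp/Vs = 6725.5 / 3522.0
= 1.9096

1.9096


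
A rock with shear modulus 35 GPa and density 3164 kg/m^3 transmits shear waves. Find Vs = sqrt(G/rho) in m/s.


Convert G to Pa: G = 35e9 Pa
Compute G/rho = 35e9 / 3164 = 11061946.9027
Vs = sqrt(11061946.9027) = 3325.95 m/s

3325.95


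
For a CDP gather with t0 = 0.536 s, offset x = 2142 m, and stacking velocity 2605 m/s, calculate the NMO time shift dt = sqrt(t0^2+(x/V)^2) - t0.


x/Vnmo = 2142/2605 = 0.822265
(x/Vnmo)^2 = 0.67612
t0^2 = 0.287296
sqrt(0.287296 + 0.67612) = 0.981537
dt = 0.981537 - 0.536 = 0.445537

0.445537


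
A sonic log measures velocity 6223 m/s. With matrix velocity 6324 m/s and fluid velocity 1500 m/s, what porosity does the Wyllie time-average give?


1/V - 1/Vm = 1/6223 - 1/6324 = 2.57e-06
1/Vf - 1/Vm = 1/1500 - 1/6324 = 0.00050854
phi = 2.57e-06 / 0.00050854 = 0.005

0.005


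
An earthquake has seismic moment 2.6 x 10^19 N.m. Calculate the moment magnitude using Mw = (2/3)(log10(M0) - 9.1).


log10(M0) = log10(2.6 x 10^19) = 19.415
Mw = 2/3 * (19.415 - 9.1)
= 2/3 * 10.315
= 6.88

6.88


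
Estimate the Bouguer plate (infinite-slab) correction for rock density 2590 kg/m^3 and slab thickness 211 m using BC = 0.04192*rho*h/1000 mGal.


BC = 0.04192 * rho * h / 1000
= 0.04192 * 2590 * 211 / 1000
= 22.9089 mGal

22.9089


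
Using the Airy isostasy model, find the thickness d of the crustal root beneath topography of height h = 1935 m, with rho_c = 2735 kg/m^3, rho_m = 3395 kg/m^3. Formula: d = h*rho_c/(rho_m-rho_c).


rho_m - rho_c = 3395 - 2735 = 660
d = 1935 * 2735 / 660
= 5292225 / 660
= 8018.52 m

8018.52


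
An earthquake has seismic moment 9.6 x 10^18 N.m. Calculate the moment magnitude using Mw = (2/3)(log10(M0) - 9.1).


log10(M0) = log10(9.6 x 10^18) = 18.9823
Mw = 2/3 * (18.9823 - 9.1)
= 2/3 * 9.8823
= 6.59

6.59


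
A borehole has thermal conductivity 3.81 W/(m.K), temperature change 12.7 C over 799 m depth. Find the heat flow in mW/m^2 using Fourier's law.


q = k * dT / dz * 1000
= 3.81 * 12.7 / 799 * 1000
= 0.060559 * 1000
= 60.5594 mW/m^2

60.5594


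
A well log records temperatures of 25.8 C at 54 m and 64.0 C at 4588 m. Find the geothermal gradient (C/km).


dT = 64.0 - 25.8 = 38.2 C
dz = 4588 - 54 = 4534 m
gradient = dT/dz * 1000 = 38.2/4534 * 1000 = 8.4252 C/km

8.4252


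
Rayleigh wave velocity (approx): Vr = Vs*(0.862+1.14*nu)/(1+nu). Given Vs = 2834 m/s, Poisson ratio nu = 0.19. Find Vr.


Numerator factor = 0.862 + 1.14*0.19 = 1.0786
Denominator = 1 + 0.19 = 1.19
Vr = 2834 * 1.0786 / 1.19 = 2568.7 m/s

2568.7


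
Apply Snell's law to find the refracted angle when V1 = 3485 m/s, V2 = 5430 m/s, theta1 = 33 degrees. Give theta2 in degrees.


sin(theta1) = sin(33 deg) = 0.544639
sin(theta2) = V2/V1 * sin(theta1) = 5430/3485 * 0.544639 = 0.848605
theta2 = arcsin(0.848605) = 58.0603 degrees

58.0603


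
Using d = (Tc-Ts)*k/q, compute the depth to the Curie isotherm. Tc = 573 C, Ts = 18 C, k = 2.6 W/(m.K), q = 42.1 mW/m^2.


T_Curie - T_surf = 573 - 18 = 555 C
Convert q to W/m^2: 42.1 mW/m^2 = 0.0421 W/m^2
d = 555 * 2.6 / 0.0421 = 34275.53 m

34275.53


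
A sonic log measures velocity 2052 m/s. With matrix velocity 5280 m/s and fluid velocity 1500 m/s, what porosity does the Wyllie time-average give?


1/V - 1/Vm = 1/2052 - 1/5280 = 0.00029794
1/Vf - 1/Vm = 1/1500 - 1/5280 = 0.00047727
phi = 0.00029794 / 0.00047727 = 0.6242

0.6242


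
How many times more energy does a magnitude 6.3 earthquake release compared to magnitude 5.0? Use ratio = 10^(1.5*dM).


M2 - M1 = 6.3 - 5.0 = 1.3
1.5 * 1.3 = 1.95
ratio = 10^1.95 = 89.13

89.13


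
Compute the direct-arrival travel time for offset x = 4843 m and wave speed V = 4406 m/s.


t = x / V
= 4843 / 4406
= 1.0992 s

1.0992


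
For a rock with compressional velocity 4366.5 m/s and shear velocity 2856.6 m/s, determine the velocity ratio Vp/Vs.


Vp/Vs = 4366.5 / 2856.6
= 1.5286

1.5286


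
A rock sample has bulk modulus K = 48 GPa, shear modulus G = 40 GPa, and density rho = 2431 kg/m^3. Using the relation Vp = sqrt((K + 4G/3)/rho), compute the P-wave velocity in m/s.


First compute the effective modulus:
K + 4G/3 = 48e9 + 4*40e9/3 = 101333333333.33 Pa
Then divide by density:
101333333333.33 / 2431 = 41683806.3897 Pa/(kg/m^3)
Take the square root:
Vp = sqrt(41683806.3897) = 6456.3 m/s

6456.3


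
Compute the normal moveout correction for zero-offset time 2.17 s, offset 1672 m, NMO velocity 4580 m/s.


x/Vnmo = 1672/4580 = 0.365066
(x/Vnmo)^2 = 0.133273
t0^2 = 4.7089
sqrt(4.7089 + 0.133273) = 2.200494
dt = 2.200494 - 2.17 = 0.030494

0.030494


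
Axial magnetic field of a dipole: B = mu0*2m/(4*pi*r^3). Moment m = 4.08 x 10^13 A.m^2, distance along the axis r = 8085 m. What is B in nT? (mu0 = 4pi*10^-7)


m = 4.08 x 10^13 = 40800000000000 A.m^2
2m = 81600000000000 A.m^2
r^3 = 8085^3 = 528494014125
B = (4pi*10^-7) * 81600000000000 / (4*pi * 528494014125) * 1e9
= 102541584.213171 / 6641251648965.12 * 1e9
= 15440.0992 nT

15440.0992


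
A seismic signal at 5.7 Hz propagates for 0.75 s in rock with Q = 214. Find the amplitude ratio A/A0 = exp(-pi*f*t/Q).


pi*f*t/Q = pi*5.7*0.75/214 = 0.062758
A/A0 = exp(-0.062758) = 0.93917

0.93917


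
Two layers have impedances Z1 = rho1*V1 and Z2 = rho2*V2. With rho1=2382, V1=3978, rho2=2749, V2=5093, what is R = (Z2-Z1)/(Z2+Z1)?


Z1 = 2382 * 3978 = 9475596
Z2 = 2749 * 5093 = 14000657
R = (14000657 - 9475596) / (14000657 + 9475596) = 4525061 / 23476253 = 0.1928

0.1928


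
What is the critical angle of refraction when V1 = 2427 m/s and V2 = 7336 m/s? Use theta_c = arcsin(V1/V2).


V1/V2 = 2427/7336 = 0.330834
theta_c = arcsin(0.330834) = 19.3194 degrees

19.3194


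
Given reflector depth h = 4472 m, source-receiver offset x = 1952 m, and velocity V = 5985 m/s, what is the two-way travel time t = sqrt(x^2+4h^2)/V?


x^2 + 4h^2 = 1952^2 + 4*4472^2 = 3810304 + 79995136 = 83805440
sqrt(83805440) = 9154.5311
t = 9154.5311 / 5985 = 1.5296 s

1.5296


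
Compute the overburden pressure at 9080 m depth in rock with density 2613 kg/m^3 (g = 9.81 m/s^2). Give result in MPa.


P = rho * g * z / 1e6
= 2613 * 9.81 * 9080 / 1e6
= 232752452.4 / 1e6
= 232.7525 MPa

232.7525


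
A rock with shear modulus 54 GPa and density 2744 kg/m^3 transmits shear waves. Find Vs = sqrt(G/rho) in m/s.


Convert G to Pa: G = 54e9 Pa
Compute G/rho = 54e9 / 2744 = 19679300.2915
Vs = sqrt(19679300.2915) = 4436.14 m/s

4436.14


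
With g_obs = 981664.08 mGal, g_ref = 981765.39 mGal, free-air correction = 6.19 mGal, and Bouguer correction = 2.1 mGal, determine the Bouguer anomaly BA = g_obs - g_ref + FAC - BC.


BA = g_obs - g_ref + FAC - BC
= 981664.08 - 981765.39 + 6.19 - 2.1
= -97.22 mGal

-97.22


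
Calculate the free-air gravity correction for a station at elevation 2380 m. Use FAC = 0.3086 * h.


FAC = 0.3086 * h
= 0.3086 * 2380
= 734.468 mGal

734.468


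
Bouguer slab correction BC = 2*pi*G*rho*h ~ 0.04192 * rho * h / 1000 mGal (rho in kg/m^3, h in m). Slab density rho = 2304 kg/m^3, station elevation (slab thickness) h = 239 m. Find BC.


BC = 0.04192 * rho * h / 1000
= 0.04192 * 2304 * 239 / 1000
= 23.0835 mGal

23.0835


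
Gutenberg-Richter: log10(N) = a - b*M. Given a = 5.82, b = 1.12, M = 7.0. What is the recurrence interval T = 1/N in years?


log10(N) = 5.82 - 1.12*7.0 = -2.02
N = 10^-2.02 = 0.00955
T = 1/N = 1/0.00955 = 104.7129 years

104.7129


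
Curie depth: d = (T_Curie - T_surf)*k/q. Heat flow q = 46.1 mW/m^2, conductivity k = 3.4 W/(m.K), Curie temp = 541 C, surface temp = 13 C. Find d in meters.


T_Curie - T_surf = 541 - 13 = 528 C
Convert q to W/m^2: 46.1 mW/m^2 = 0.0461 W/m^2
d = 528 * 3.4 / 0.0461 = 38941.43 m

38941.43


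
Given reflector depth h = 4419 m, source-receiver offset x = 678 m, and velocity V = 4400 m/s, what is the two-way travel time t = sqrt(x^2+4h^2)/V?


x^2 + 4h^2 = 678^2 + 4*4419^2 = 459684 + 78110244 = 78569928
sqrt(78569928) = 8863.968
t = 8863.968 / 4400 = 2.0145 s

2.0145


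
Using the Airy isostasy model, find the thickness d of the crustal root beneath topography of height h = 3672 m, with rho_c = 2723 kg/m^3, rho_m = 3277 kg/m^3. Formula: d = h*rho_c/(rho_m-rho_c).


rho_m - rho_c = 3277 - 2723 = 554
d = 3672 * 2723 / 554
= 9998856 / 554
= 18048.48 m

18048.48


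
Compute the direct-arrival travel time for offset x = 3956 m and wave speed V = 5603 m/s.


t = x / V
= 3956 / 5603
= 0.7061 s

0.7061


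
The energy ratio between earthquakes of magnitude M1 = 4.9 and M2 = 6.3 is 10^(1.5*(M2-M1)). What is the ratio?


M2 - M1 = 6.3 - 4.9 = 1.4
1.5 * 1.4 = 2.1
ratio = 10^2.1 = 125.89

125.89


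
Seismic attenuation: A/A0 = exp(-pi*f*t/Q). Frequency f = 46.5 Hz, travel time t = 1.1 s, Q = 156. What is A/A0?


pi*f*t/Q = pi*46.5*1.1/156 = 1.03008
A/A0 = exp(-1.03008) = 0.356978

0.356978


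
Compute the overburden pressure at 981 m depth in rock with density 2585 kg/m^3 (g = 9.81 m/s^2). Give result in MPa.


P = rho * g * z / 1e6
= 2585 * 9.81 * 981 / 1e6
= 24877031.85 / 1e6
= 24.877 MPa

24.877


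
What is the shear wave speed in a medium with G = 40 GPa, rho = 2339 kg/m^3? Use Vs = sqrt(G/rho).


Convert G to Pa: G = 40e9 Pa
Compute G/rho = 40e9 / 2339 = 17101325.3527
Vs = sqrt(17101325.3527) = 4135.37 m/s

4135.37


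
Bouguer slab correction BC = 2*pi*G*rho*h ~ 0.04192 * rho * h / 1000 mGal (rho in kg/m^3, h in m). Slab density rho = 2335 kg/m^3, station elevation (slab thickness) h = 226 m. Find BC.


BC = 0.04192 * rho * h / 1000
= 0.04192 * 2335 * 226 / 1000
= 22.1216 mGal

22.1216


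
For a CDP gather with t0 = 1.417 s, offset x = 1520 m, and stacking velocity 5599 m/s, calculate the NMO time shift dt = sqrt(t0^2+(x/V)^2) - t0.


x/Vnmo = 1520/5599 = 0.271477
(x/Vnmo)^2 = 0.0737
t0^2 = 2.007889
sqrt(2.007889 + 0.0737) = 1.442771
dt = 1.442771 - 1.417 = 0.025771

0.025771


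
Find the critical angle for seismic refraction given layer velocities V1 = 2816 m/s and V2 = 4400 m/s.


V1/V2 = 2816/4400 = 0.64
theta_c = arcsin(0.64) = 39.7918 degrees

39.7918


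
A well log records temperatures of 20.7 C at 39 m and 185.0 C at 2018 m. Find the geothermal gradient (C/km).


dT = 185.0 - 20.7 = 164.3 C
dz = 2018 - 39 = 1979 m
gradient = dT/dz * 1000 = 164.3/1979 * 1000 = 83.0217 C/km

83.0217


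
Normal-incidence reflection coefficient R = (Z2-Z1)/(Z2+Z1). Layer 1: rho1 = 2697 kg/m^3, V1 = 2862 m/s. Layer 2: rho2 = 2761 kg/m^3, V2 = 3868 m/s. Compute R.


Z1 = 2697 * 2862 = 7718814
Z2 = 2761 * 3868 = 10679548
R = (10679548 - 7718814) / (10679548 + 7718814) = 2960734 / 18398362 = 0.1609

0.1609


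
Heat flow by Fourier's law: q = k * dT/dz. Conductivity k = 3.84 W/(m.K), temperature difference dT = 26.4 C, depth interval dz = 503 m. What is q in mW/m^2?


q = k * dT / dz * 1000
= 3.84 * 26.4 / 503 * 1000
= 0.201543 * 1000
= 201.5427 mW/m^2

201.5427


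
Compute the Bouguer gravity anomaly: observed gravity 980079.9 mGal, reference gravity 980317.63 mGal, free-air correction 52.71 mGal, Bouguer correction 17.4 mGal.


BA = g_obs - g_ref + FAC - BC
= 980079.9 - 980317.63 + 52.71 - 17.4
= -202.42 mGal

-202.42


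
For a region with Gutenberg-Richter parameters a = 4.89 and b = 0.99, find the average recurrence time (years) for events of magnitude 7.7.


log10(N) = 4.89 - 0.99*7.7 = -2.733
N = 10^-2.733 = 0.001849
T = 1/N = 1/0.001849 = 540.7543 years

540.7543


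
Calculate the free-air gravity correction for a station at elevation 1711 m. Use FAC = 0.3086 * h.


FAC = 0.3086 * h
= 0.3086 * 1711
= 528.0146 mGal

528.0146


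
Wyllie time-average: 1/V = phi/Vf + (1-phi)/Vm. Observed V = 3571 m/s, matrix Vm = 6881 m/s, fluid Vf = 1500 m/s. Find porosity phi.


1/V - 1/Vm = 1/3571 - 1/6881 = 0.00013471
1/Vf - 1/Vm = 1/1500 - 1/6881 = 0.00052134
phi = 0.00013471 / 0.00052134 = 0.2584

0.2584


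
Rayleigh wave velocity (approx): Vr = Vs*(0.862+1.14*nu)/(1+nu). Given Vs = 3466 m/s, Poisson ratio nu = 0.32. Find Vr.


Numerator factor = 0.862 + 1.14*0.32 = 1.2268
Denominator = 1 + 0.32 = 1.32
Vr = 3466 * 1.2268 / 1.32 = 3221.28 m/s

3221.28


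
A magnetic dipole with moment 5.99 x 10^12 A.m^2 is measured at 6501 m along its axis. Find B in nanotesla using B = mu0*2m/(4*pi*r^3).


m = 5.99 x 10^12 = 5990000000000 A.m^2
2m = 11980000000000 A.m^2
r^3 = 6501^3 = 274751769501
B = (4pi*10^-7) * 11980000000000 / (4*pi * 274751769501) * 1e9
= 15054511.996002 / 3452632562500.55 * 1e9
= 4360.2995 nT

4360.2995


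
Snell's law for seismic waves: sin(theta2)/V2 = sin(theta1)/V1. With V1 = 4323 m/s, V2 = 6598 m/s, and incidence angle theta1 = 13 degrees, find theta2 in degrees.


sin(theta1) = sin(13 deg) = 0.224951
sin(theta2) = V2/V1 * sin(theta1) = 6598/4323 * 0.224951 = 0.343333
theta2 = arcsin(0.343333) = 20.08 degrees

20.08


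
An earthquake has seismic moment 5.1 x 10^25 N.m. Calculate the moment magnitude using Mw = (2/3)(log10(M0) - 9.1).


log10(M0) = log10(5.1 x 10^25) = 25.7076
Mw = 2/3 * (25.7076 - 9.1)
= 2/3 * 16.6076
= 11.07

11.07


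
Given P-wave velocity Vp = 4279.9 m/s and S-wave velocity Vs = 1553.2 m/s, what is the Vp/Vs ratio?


Vp/Vs = 4279.9 / 1553.2
= 2.7555

2.7555


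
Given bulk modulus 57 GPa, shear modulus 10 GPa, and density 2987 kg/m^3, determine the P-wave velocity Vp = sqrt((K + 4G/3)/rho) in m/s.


First compute the effective modulus:
K + 4G/3 = 57e9 + 4*10e9/3 = 70333333333.33 Pa
Then divide by density:
70333333333.33 / 2987 = 23546479.1876 Pa/(kg/m^3)
Take the square root:
Vp = sqrt(23546479.1876) = 4852.47 m/s

4852.47


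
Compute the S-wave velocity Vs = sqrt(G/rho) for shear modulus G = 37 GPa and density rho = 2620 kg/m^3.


Convert G to Pa: G = 37e9 Pa
Compute G/rho = 37e9 / 2620 = 14122137.4046
Vs = sqrt(14122137.4046) = 3757.94 m/s

3757.94


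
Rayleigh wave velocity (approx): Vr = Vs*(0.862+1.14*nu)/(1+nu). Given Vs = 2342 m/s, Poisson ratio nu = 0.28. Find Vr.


Numerator factor = 0.862 + 1.14*0.28 = 1.1812
Denominator = 1 + 0.28 = 1.28
Vr = 2342 * 1.1812 / 1.28 = 2161.23 m/s

2161.23


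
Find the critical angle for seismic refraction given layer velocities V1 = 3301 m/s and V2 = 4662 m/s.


V1/V2 = 3301/4662 = 0.708065
theta_c = arcsin(0.708065) = 45.0777 degrees

45.0777


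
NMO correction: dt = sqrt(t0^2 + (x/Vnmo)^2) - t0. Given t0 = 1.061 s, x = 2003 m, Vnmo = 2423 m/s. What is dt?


x/Vnmo = 2003/2423 = 0.826661
(x/Vnmo)^2 = 0.683369
t0^2 = 1.125721
sqrt(1.125721 + 0.683369) = 1.345024
dt = 1.345024 - 1.061 = 0.284024

0.284024


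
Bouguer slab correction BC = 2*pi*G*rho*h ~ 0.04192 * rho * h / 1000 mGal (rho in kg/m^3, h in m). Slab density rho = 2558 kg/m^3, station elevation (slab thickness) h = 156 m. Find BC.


BC = 0.04192 * rho * h / 1000
= 0.04192 * 2558 * 156 / 1000
= 16.7281 mGal

16.7281


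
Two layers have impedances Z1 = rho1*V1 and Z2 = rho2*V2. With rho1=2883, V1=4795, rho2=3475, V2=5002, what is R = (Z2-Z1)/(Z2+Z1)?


Z1 = 2883 * 4795 = 13823985
Z2 = 3475 * 5002 = 17381950
R = (17381950 - 13823985) / (17381950 + 13823985) = 3557965 / 31205935 = 0.114

0.114


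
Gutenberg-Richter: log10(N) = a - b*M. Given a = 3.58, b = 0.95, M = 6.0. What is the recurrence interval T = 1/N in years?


log10(N) = 3.58 - 0.95*6.0 = -2.12
N = 10^-2.12 = 0.007586
T = 1/N = 1/0.007586 = 131.8257 years

131.8257


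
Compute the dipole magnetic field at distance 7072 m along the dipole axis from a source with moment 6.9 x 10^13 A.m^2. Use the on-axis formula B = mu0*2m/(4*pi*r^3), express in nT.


m = 6.9 x 10^13 = 69000000000000 A.m^2
2m = 138000000000000 A.m^2
r^3 = 7072^3 = 353693237248
B = (4pi*10^-7) * 138000000000000 / (4*pi * 353693237248) * 1e9
= 173415914.478157 / 4444640303050.83 * 1e9
= 39016.8614 nT

39016.8614


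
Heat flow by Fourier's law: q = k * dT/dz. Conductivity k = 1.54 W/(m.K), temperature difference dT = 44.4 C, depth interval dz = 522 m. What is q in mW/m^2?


q = k * dT / dz * 1000
= 1.54 * 44.4 / 522 * 1000
= 0.130989 * 1000
= 130.9885 mW/m^2

130.9885


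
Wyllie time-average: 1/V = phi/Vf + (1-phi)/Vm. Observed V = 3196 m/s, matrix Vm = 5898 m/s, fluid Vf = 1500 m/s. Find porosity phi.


1/V - 1/Vm = 1/3196 - 1/5898 = 0.00014334
1/Vf - 1/Vm = 1/1500 - 1/5898 = 0.00049712
phi = 0.00014334 / 0.00049712 = 0.2883

0.2883


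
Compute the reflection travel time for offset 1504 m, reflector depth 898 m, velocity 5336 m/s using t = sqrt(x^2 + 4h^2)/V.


x^2 + 4h^2 = 1504^2 + 4*898^2 = 2262016 + 3225616 = 5487632
sqrt(5487632) = 2342.5695
t = 2342.5695 / 5336 = 0.439 s

0.439


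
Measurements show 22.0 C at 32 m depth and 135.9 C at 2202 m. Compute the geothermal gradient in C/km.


dT = 135.9 - 22.0 = 113.9 C
dz = 2202 - 32 = 2170 m
gradient = dT/dz * 1000 = 113.9/2170 * 1000 = 52.4885 C/km

52.4885


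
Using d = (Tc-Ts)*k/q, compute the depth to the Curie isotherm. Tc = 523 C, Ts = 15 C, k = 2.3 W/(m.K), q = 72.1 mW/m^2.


T_Curie - T_surf = 523 - 15 = 508 C
Convert q to W/m^2: 72.1 mW/m^2 = 0.0721 W/m^2
d = 508 * 2.3 / 0.0721 = 16205.27 m

16205.27


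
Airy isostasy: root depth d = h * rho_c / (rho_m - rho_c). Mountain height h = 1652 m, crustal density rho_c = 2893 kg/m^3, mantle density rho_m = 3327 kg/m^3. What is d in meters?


rho_m - rho_c = 3327 - 2893 = 434
d = 1652 * 2893 / 434
= 4779236 / 434
= 11012.06 m

11012.06


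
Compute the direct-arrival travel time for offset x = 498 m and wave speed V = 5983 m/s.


t = x / V
= 498 / 5983
= 0.0832 s

0.0832


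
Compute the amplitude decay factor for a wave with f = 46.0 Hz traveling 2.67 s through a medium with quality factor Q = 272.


pi*f*t/Q = pi*46.0*2.67/272 = 1.418568
A/A0 = exp(-1.418568) = 0.24206

0.24206


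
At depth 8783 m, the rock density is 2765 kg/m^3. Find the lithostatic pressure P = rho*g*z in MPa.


P = rho * g * z / 1e6
= 2765 * 9.81 * 8783 / 1e6
= 238235800.95 / 1e6
= 238.2358 MPa

238.2358


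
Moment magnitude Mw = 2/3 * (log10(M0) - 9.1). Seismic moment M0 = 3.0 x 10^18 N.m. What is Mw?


log10(M0) = log10(3.0 x 10^18) = 18.4771
Mw = 2/3 * (18.4771 - 9.1)
= 2/3 * 9.3771
= 6.25

6.25


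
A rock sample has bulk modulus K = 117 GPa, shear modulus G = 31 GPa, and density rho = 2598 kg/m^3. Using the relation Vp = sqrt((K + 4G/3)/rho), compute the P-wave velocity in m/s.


First compute the effective modulus:
K + 4G/3 = 117e9 + 4*31e9/3 = 158333333333.33 Pa
Then divide by density:
158333333333.33 / 2598 = 60944316.1406 Pa/(kg/m^3)
Take the square root:
Vp = sqrt(60944316.1406) = 7806.68 m/s

7806.68


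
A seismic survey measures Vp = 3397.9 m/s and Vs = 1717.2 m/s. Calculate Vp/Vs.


Vp/Vs = 3397.9 / 1717.2
= 1.9787

1.9787


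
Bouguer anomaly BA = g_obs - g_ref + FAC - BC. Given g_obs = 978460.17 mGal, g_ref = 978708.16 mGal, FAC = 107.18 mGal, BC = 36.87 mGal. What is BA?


BA = g_obs - g_ref + FAC - BC
= 978460.17 - 978708.16 + 107.18 - 36.87
= -177.68 mGal

-177.68


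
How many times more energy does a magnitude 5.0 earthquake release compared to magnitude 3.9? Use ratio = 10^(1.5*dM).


M2 - M1 = 5.0 - 3.9 = 1.1
1.5 * 1.1 = 1.65
ratio = 10^1.65 = 44.67

44.67


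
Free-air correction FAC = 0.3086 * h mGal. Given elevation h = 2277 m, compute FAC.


FAC = 0.3086 * h
= 0.3086 * 2277
= 702.6822 mGal

702.6822


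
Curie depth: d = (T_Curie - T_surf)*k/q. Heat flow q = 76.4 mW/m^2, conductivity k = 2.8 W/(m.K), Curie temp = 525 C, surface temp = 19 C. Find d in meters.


T_Curie - T_surf = 525 - 19 = 506 C
Convert q to W/m^2: 76.4 mW/m^2 = 0.0764 W/m^2
d = 506 * 2.8 / 0.0764 = 18544.5 m

18544.5


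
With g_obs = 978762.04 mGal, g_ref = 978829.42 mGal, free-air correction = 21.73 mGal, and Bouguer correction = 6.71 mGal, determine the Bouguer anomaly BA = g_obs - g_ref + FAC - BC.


BA = g_obs - g_ref + FAC - BC
= 978762.04 - 978829.42 + 21.73 - 6.71
= -52.36 mGal

-52.36


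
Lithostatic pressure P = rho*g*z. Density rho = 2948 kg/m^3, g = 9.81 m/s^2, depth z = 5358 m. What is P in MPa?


P = rho * g * z / 1e6
= 2948 * 9.81 * 5358 / 1e6
= 154952717.04 / 1e6
= 154.9527 MPa

154.9527


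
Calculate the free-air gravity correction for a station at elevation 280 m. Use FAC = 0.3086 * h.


FAC = 0.3086 * h
= 0.3086 * 280
= 86.408 mGal

86.408


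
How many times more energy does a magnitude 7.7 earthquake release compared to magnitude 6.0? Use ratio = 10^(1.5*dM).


M2 - M1 = 7.7 - 6.0 = 1.7
1.5 * 1.7 = 2.55
ratio = 10^2.55 = 354.81

354.81


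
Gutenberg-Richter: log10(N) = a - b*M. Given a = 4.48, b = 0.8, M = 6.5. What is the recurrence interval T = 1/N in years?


log10(N) = 4.48 - 0.8*6.5 = -0.72
N = 10^-0.72 = 0.190546
T = 1/N = 1/0.190546 = 5.2481 years

5.2481


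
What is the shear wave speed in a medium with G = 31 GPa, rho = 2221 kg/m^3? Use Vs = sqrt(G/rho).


Convert G to Pa: G = 31e9 Pa
Compute G/rho = 31e9 / 2221 = 13957676.7222
Vs = sqrt(13957676.7222) = 3736.0 m/s

3736.0


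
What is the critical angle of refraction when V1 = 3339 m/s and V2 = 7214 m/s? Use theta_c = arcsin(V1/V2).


V1/V2 = 3339/7214 = 0.46285
theta_c = arcsin(0.46285) = 27.5712 degrees

27.5712


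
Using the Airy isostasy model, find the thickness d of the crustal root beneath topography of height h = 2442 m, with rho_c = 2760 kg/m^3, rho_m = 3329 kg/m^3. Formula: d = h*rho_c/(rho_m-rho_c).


rho_m - rho_c = 3329 - 2760 = 569
d = 2442 * 2760 / 569
= 6739920 / 569
= 11845.2 m

11845.2


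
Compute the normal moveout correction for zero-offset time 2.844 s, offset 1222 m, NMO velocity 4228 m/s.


x/Vnmo = 1222/4228 = 0.289026
(x/Vnmo)^2 = 0.083536
t0^2 = 8.088336
sqrt(8.088336 + 0.083536) = 2.858649
dt = 2.858649 - 2.844 = 0.014649

0.014649


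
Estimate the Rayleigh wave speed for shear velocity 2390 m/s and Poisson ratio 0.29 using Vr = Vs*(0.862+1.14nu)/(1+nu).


Numerator factor = 0.862 + 1.14*0.29 = 1.1926
Denominator = 1 + 0.29 = 1.29
Vr = 2390 * 1.1926 / 1.29 = 2209.55 m/s

2209.55


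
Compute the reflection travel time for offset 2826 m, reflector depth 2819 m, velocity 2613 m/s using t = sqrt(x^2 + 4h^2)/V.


x^2 + 4h^2 = 2826^2 + 4*2819^2 = 7986276 + 31787044 = 39773320
sqrt(39773320) = 6306.6092
t = 6306.6092 / 2613 = 2.4136 s

2.4136


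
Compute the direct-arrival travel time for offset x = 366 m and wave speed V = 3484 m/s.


t = x / V
= 366 / 3484
= 0.1051 s

0.1051


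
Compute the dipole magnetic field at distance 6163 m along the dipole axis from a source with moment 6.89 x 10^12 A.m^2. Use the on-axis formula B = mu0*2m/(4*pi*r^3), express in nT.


m = 6.89 x 10^12 = 6890000000000 A.m^2
2m = 13780000000000 A.m^2
r^3 = 6163^3 = 234086572747
B = (4pi*10^-7) * 13780000000000 / (4*pi * 234086572747) * 1e9
= 17316458.706587 / 2941618628983.95 * 1e9
= 5886.711 nT

5886.711


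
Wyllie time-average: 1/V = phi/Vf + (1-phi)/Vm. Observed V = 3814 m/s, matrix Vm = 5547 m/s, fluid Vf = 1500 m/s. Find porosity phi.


1/V - 1/Vm = 1/3814 - 1/5547 = 8.191e-05
1/Vf - 1/Vm = 1/1500 - 1/5547 = 0.00048639
phi = 8.191e-05 / 0.00048639 = 0.1684

0.1684


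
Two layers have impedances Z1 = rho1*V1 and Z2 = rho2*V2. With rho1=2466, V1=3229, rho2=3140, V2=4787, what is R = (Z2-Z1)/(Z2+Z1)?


Z1 = 2466 * 3229 = 7962714
Z2 = 3140 * 4787 = 15031180
R = (15031180 - 7962714) / (15031180 + 7962714) = 7068466 / 22993894 = 0.3074

0.3074


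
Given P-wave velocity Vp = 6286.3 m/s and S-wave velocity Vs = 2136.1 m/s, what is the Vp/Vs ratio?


Vp/Vs = 6286.3 / 2136.1
= 2.9429

2.9429


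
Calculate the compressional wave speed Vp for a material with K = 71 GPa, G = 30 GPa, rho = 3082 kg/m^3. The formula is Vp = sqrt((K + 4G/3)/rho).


First compute the effective modulus:
K + 4G/3 = 71e9 + 4*30e9/3 = 111000000000.0 Pa
Then divide by density:
111000000000.0 / 3082 = 36015574.3024 Pa/(kg/m^3)
Take the square root:
Vp = sqrt(36015574.3024) = 6001.3 m/s

6001.3


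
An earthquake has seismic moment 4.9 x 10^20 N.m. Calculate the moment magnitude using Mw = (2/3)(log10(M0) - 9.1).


log10(M0) = log10(4.9 x 10^20) = 20.6902
Mw = 2/3 * (20.6902 - 9.1)
= 2/3 * 11.5902
= 7.73

7.73


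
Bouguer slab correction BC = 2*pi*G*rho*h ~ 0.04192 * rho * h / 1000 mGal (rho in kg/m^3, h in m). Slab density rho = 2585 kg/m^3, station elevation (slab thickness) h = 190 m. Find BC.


BC = 0.04192 * rho * h / 1000
= 0.04192 * 2585 * 190 / 1000
= 20.589 mGal

20.589


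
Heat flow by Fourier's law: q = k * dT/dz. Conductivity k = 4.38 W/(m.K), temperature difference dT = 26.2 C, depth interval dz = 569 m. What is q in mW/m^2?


q = k * dT / dz * 1000
= 4.38 * 26.2 / 569 * 1000
= 0.20168 * 1000
= 201.6801 mW/m^2

201.6801


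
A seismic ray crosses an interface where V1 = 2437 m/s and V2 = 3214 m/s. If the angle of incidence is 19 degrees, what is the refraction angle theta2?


sin(theta1) = sin(19 deg) = 0.325568
sin(theta2) = V2/V1 * sin(theta1) = 3214/2437 * 0.325568 = 0.429371
theta2 = arcsin(0.429371) = 25.4276 degrees

25.4276


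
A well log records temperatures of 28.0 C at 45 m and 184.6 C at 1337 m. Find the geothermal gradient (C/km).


dT = 184.6 - 28.0 = 156.6 C
dz = 1337 - 45 = 1292 m
gradient = dT/dz * 1000 = 156.6/1292 * 1000 = 121.2074 C/km

121.2074


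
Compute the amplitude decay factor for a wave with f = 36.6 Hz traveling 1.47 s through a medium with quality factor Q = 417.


pi*f*t/Q = pi*36.6*1.47/417 = 0.405333
A/A0 = exp(-0.405333) = 0.666755

0.666755


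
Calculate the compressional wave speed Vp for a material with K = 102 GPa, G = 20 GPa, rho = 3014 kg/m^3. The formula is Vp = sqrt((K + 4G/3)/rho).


First compute the effective modulus:
K + 4G/3 = 102e9 + 4*20e9/3 = 128666666666.67 Pa
Then divide by density:
128666666666.67 / 3014 = 42689670.4269 Pa/(kg/m^3)
Take the square root:
Vp = sqrt(42689670.4269) = 6533.73 m/s

6533.73


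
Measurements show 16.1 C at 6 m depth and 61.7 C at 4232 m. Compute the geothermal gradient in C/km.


dT = 61.7 - 16.1 = 45.6 C
dz = 4232 - 6 = 4226 m
gradient = dT/dz * 1000 = 45.6/4226 * 1000 = 10.7903 C/km

10.7903


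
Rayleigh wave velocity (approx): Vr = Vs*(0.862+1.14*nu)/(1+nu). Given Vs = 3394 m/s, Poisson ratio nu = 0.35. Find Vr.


Numerator factor = 0.862 + 1.14*0.35 = 1.261
Denominator = 1 + 0.35 = 1.35
Vr = 3394 * 1.261 / 1.35 = 3170.25 m/s

3170.25


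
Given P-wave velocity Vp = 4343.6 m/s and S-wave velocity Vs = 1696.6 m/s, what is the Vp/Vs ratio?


Vp/Vs = 4343.6 / 1696.6
= 2.5602

2.5602


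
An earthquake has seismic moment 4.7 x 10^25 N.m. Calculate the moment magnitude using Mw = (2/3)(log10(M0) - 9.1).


log10(M0) = log10(4.7 x 10^25) = 25.6721
Mw = 2/3 * (25.6721 - 9.1)
= 2/3 * 16.5721
= 11.05

11.05


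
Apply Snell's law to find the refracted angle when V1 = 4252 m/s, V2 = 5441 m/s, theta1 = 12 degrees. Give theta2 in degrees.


sin(theta1) = sin(12 deg) = 0.207912
sin(theta2) = V2/V1 * sin(theta1) = 5441/4252 * 0.207912 = 0.266051
theta2 = arcsin(0.266051) = 15.4294 degrees

15.4294


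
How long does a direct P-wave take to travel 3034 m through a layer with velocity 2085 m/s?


t = x / V
= 3034 / 2085
= 1.4552 s

1.4552


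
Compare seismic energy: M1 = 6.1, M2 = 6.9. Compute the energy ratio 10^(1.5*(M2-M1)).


M2 - M1 = 6.9 - 6.1 = 0.8
1.5 * 0.8 = 1.2
ratio = 10^1.2 = 15.85

15.85


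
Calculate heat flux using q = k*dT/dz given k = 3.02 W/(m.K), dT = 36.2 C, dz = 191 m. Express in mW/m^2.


q = k * dT / dz * 1000
= 3.02 * 36.2 / 191 * 1000
= 0.572377 * 1000
= 572.377 mW/m^2

572.377


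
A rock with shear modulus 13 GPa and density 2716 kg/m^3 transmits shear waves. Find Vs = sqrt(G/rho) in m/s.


Convert G to Pa: G = 13e9 Pa
Compute G/rho = 13e9 / 2716 = 4786450.6627
Vs = sqrt(4786450.6627) = 2187.8 m/s

2187.8


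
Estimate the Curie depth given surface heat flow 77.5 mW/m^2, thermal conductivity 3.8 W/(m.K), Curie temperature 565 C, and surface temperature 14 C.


T_Curie - T_surf = 565 - 14 = 551 C
Convert q to W/m^2: 77.5 mW/m^2 = 0.0775 W/m^2
d = 551 * 3.8 / 0.0775 = 27016.77 m

27016.77


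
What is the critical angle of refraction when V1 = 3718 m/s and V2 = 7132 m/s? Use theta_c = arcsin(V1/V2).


V1/V2 = 3718/7132 = 0.521312
theta_c = arcsin(0.521312) = 31.4203 degrees

31.4203


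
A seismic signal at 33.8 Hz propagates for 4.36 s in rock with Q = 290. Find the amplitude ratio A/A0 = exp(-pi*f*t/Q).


pi*f*t/Q = pi*33.8*4.36/290 = 1.596449
A/A0 = exp(-1.596449) = 0.202615

0.202615


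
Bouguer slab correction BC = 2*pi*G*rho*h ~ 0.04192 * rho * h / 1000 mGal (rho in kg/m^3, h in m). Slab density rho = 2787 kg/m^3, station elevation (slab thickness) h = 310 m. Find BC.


BC = 0.04192 * rho * h / 1000
= 0.04192 * 2787 * 310 / 1000
= 36.2176 mGal

36.2176


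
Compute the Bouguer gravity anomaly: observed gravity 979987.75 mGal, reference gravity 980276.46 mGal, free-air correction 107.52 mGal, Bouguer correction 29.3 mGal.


BA = g_obs - g_ref + FAC - BC
= 979987.75 - 980276.46 + 107.52 - 29.3
= -210.49 mGal

-210.49


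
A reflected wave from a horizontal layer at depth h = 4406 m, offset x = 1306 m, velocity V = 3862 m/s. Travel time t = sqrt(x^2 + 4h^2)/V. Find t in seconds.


x^2 + 4h^2 = 1306^2 + 4*4406^2 = 1705636 + 77651344 = 79356980
sqrt(79356980) = 8908.2535
t = 8908.2535 / 3862 = 2.3066 s

2.3066


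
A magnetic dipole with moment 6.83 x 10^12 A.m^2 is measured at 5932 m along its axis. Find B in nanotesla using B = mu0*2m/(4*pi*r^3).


m = 6.83 x 10^12 = 6830000000000 A.m^2
2m = 13660000000000 A.m^2
r^3 = 5932^3 = 208738917568
B = (4pi*10^-7) * 13660000000000 / (4*pi * 208738917568) * 1e9
= 17165662.259215 / 2623090599799.66 * 1e9
= 6544.06 nT

6544.06


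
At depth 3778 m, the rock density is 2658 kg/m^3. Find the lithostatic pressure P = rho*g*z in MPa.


P = rho * g * z / 1e6
= 2658 * 9.81 * 3778 / 1e6
= 98511274.44 / 1e6
= 98.5113 MPa

98.5113
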